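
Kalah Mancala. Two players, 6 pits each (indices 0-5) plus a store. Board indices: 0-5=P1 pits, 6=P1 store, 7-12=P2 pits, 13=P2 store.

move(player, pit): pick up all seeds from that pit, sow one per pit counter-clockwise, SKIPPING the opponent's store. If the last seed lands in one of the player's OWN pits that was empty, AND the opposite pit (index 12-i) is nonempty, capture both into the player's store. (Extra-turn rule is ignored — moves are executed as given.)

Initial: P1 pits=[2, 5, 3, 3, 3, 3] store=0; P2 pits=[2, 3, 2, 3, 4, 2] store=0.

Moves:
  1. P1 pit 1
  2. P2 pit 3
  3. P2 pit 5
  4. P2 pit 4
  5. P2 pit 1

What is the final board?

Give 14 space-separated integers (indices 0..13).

Answer: 4 0 5 4 4 4 1 2 0 3 1 0 1 6

Derivation:
Move 1: P1 pit1 -> P1=[2,0,4,4,4,4](1) P2=[2,3,2,3,4,2](0)
Move 2: P2 pit3 -> P1=[2,0,4,4,4,4](1) P2=[2,3,2,0,5,3](1)
Move 3: P2 pit5 -> P1=[3,1,4,4,4,4](1) P2=[2,3,2,0,5,0](2)
Move 4: P2 pit4 -> P1=[4,2,5,4,4,4](1) P2=[2,3,2,0,0,1](3)
Move 5: P2 pit1 -> P1=[4,0,5,4,4,4](1) P2=[2,0,3,1,0,1](6)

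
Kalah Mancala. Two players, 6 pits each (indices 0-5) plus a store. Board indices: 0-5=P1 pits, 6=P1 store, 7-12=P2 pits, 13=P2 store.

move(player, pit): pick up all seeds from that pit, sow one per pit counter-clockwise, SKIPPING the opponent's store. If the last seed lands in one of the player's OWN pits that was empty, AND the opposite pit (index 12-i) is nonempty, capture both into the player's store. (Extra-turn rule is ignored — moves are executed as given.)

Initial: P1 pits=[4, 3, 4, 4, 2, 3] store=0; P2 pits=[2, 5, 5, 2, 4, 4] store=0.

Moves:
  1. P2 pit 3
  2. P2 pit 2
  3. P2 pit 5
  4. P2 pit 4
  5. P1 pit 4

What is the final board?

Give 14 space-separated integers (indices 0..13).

Move 1: P2 pit3 -> P1=[4,3,4,4,2,3](0) P2=[2,5,5,0,5,5](0)
Move 2: P2 pit2 -> P1=[5,3,4,4,2,3](0) P2=[2,5,0,1,6,6](1)
Move 3: P2 pit5 -> P1=[6,4,5,5,3,3](0) P2=[2,5,0,1,6,0](2)
Move 4: P2 pit4 -> P1=[7,5,6,6,3,3](0) P2=[2,5,0,1,0,1](3)
Move 5: P1 pit4 -> P1=[7,5,6,6,0,4](1) P2=[3,5,0,1,0,1](3)

Answer: 7 5 6 6 0 4 1 3 5 0 1 0 1 3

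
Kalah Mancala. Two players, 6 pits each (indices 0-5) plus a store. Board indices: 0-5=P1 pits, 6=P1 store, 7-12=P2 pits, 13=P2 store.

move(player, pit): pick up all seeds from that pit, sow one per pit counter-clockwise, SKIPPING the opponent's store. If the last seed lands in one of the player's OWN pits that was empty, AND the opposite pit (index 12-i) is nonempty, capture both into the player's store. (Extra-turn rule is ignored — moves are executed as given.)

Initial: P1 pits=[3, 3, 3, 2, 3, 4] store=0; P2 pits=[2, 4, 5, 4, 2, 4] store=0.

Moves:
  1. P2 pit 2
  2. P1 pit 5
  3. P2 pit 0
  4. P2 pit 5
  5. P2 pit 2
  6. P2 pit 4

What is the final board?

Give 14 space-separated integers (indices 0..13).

Move 1: P2 pit2 -> P1=[4,3,3,2,3,4](0) P2=[2,4,0,5,3,5](1)
Move 2: P1 pit5 -> P1=[4,3,3,2,3,0](1) P2=[3,5,1,5,3,5](1)
Move 3: P2 pit0 -> P1=[4,3,3,2,3,0](1) P2=[0,6,2,6,3,5](1)
Move 4: P2 pit5 -> P1=[5,4,4,3,3,0](1) P2=[0,6,2,6,3,0](2)
Move 5: P2 pit2 -> P1=[5,4,4,3,3,0](1) P2=[0,6,0,7,4,0](2)
Move 6: P2 pit4 -> P1=[6,5,4,3,3,0](1) P2=[0,6,0,7,0,1](3)

Answer: 6 5 4 3 3 0 1 0 6 0 7 0 1 3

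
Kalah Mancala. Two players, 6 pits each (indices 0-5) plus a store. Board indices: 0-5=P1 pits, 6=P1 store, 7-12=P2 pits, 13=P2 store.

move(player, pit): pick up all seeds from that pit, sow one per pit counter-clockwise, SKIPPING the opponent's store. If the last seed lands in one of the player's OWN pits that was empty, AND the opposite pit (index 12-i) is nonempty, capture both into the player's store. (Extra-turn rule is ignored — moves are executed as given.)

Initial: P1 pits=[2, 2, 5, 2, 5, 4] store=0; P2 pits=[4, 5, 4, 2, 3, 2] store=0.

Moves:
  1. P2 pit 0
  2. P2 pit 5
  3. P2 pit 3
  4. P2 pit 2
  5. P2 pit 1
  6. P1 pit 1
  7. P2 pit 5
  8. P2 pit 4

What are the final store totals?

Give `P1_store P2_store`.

Move 1: P2 pit0 -> P1=[2,2,5,2,5,4](0) P2=[0,6,5,3,4,2](0)
Move 2: P2 pit5 -> P1=[3,2,5,2,5,4](0) P2=[0,6,5,3,4,0](1)
Move 3: P2 pit3 -> P1=[3,2,5,2,5,4](0) P2=[0,6,5,0,5,1](2)
Move 4: P2 pit2 -> P1=[4,2,5,2,5,4](0) P2=[0,6,0,1,6,2](3)
Move 5: P2 pit1 -> P1=[5,2,5,2,5,4](0) P2=[0,0,1,2,7,3](4)
Move 6: P1 pit1 -> P1=[5,0,6,3,5,4](0) P2=[0,0,1,2,7,3](4)
Move 7: P2 pit5 -> P1=[6,1,6,3,5,4](0) P2=[0,0,1,2,7,0](5)
Move 8: P2 pit4 -> P1=[7,2,7,4,6,4](0) P2=[0,0,1,2,0,1](6)

Answer: 0 6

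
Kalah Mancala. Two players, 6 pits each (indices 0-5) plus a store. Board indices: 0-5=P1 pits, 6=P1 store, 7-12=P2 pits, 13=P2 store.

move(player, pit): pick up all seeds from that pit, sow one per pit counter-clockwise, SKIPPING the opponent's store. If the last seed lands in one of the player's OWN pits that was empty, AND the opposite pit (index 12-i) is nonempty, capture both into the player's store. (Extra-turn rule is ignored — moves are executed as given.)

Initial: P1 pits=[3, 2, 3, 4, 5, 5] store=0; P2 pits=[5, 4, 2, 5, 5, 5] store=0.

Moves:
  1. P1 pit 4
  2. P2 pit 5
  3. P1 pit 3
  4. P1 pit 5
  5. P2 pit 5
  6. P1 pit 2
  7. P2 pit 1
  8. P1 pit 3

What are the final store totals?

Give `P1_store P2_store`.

Move 1: P1 pit4 -> P1=[3,2,3,4,0,6](1) P2=[6,5,3,5,5,5](0)
Move 2: P2 pit5 -> P1=[4,3,4,5,0,6](1) P2=[6,5,3,5,5,0](1)
Move 3: P1 pit3 -> P1=[4,3,4,0,1,7](2) P2=[7,6,3,5,5,0](1)
Move 4: P1 pit5 -> P1=[4,3,4,0,1,0](3) P2=[8,7,4,6,6,1](1)
Move 5: P2 pit5 -> P1=[4,3,4,0,1,0](3) P2=[8,7,4,6,6,0](2)
Move 6: P1 pit2 -> P1=[4,3,0,1,2,1](4) P2=[8,7,4,6,6,0](2)
Move 7: P2 pit1 -> P1=[5,4,0,1,2,1](4) P2=[8,0,5,7,7,1](3)
Move 8: P1 pit3 -> P1=[5,4,0,0,3,1](4) P2=[8,0,5,7,7,1](3)

Answer: 4 3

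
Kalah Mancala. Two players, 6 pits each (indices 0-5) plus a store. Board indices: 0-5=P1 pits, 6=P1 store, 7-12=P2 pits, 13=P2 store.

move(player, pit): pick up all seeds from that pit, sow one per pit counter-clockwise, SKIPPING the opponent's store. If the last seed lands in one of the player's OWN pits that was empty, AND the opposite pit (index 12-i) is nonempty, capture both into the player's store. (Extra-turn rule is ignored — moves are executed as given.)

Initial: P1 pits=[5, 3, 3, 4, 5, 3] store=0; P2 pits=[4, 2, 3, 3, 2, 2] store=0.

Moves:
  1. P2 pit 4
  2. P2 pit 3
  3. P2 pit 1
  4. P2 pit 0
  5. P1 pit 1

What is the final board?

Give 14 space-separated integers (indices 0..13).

Move 1: P2 pit4 -> P1=[5,3,3,4,5,3](0) P2=[4,2,3,3,0,3](1)
Move 2: P2 pit3 -> P1=[5,3,3,4,5,3](0) P2=[4,2,3,0,1,4](2)
Move 3: P2 pit1 -> P1=[5,3,0,4,5,3](0) P2=[4,0,4,0,1,4](6)
Move 4: P2 pit0 -> P1=[5,3,0,4,5,3](0) P2=[0,1,5,1,2,4](6)
Move 5: P1 pit1 -> P1=[5,0,1,5,6,3](0) P2=[0,1,5,1,2,4](6)

Answer: 5 0 1 5 6 3 0 0 1 5 1 2 4 6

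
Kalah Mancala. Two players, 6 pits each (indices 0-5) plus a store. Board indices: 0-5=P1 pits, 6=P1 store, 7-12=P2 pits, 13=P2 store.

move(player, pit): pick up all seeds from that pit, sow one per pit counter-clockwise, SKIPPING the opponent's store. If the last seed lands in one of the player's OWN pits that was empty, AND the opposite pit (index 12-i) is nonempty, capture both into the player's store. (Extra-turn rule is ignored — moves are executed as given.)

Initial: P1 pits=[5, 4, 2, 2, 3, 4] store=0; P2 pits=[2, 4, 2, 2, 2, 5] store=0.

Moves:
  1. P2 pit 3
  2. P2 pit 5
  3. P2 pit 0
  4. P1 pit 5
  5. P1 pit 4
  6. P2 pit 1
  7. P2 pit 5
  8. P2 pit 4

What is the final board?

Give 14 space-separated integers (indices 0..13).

Move 1: P2 pit3 -> P1=[5,4,2,2,3,4](0) P2=[2,4,2,0,3,6](0)
Move 2: P2 pit5 -> P1=[6,5,3,3,4,4](0) P2=[2,4,2,0,3,0](1)
Move 3: P2 pit0 -> P1=[6,5,3,3,4,4](0) P2=[0,5,3,0,3,0](1)
Move 4: P1 pit5 -> P1=[6,5,3,3,4,0](1) P2=[1,6,4,0,3,0](1)
Move 5: P1 pit4 -> P1=[6,5,3,3,0,1](2) P2=[2,7,4,0,3,0](1)
Move 6: P2 pit1 -> P1=[7,6,3,3,0,1](2) P2=[2,0,5,1,4,1](2)
Move 7: P2 pit5 -> P1=[7,6,3,3,0,1](2) P2=[2,0,5,1,4,0](3)
Move 8: P2 pit4 -> P1=[8,7,3,3,0,1](2) P2=[2,0,5,1,0,1](4)

Answer: 8 7 3 3 0 1 2 2 0 5 1 0 1 4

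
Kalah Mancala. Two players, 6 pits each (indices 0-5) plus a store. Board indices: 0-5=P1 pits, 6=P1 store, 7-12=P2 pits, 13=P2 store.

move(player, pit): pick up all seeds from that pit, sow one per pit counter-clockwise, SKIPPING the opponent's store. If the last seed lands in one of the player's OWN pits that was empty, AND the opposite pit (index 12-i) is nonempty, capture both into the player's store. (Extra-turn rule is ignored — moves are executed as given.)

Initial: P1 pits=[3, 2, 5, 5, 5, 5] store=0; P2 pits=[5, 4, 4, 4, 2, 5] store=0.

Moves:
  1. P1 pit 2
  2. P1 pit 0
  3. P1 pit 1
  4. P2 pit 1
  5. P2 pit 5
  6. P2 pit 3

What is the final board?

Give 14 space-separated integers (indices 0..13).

Move 1: P1 pit2 -> P1=[3,2,0,6,6,6](1) P2=[6,4,4,4,2,5](0)
Move 2: P1 pit0 -> P1=[0,3,1,7,6,6](1) P2=[6,4,4,4,2,5](0)
Move 3: P1 pit1 -> P1=[0,0,2,8,7,6](1) P2=[6,4,4,4,2,5](0)
Move 4: P2 pit1 -> P1=[0,0,2,8,7,6](1) P2=[6,0,5,5,3,6](0)
Move 5: P2 pit5 -> P1=[1,1,3,9,8,6](1) P2=[6,0,5,5,3,0](1)
Move 6: P2 pit3 -> P1=[2,2,3,9,8,6](1) P2=[6,0,5,0,4,1](2)

Answer: 2 2 3 9 8 6 1 6 0 5 0 4 1 2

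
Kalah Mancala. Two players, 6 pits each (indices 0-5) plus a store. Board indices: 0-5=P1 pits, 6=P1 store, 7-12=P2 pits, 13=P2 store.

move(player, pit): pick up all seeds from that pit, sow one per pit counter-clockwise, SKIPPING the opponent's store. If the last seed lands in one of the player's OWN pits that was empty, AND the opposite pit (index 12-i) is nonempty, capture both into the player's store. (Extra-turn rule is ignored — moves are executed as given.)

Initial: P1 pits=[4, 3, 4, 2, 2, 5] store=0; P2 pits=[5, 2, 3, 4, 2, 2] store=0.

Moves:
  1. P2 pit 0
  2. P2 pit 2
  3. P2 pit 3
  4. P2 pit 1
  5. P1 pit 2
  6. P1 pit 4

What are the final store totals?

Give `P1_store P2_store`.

Move 1: P2 pit0 -> P1=[4,3,4,2,2,5](0) P2=[0,3,4,5,3,3](0)
Move 2: P2 pit2 -> P1=[4,3,4,2,2,5](0) P2=[0,3,0,6,4,4](1)
Move 3: P2 pit3 -> P1=[5,4,5,2,2,5](0) P2=[0,3,0,0,5,5](2)
Move 4: P2 pit1 -> P1=[5,4,5,2,2,5](0) P2=[0,0,1,1,6,5](2)
Move 5: P1 pit2 -> P1=[5,4,0,3,3,6](1) P2=[1,0,1,1,6,5](2)
Move 6: P1 pit4 -> P1=[5,4,0,3,0,7](2) P2=[2,0,1,1,6,5](2)

Answer: 2 2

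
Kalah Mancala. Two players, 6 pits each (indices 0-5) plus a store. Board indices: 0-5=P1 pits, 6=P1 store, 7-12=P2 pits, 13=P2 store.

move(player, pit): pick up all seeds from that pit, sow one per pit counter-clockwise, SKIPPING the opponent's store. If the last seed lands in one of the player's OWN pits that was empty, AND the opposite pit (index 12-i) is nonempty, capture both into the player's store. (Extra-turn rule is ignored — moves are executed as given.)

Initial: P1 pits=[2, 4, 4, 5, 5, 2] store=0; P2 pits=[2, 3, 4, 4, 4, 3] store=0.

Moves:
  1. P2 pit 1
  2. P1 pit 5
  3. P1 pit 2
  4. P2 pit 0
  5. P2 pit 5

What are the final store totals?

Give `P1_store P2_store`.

Move 1: P2 pit1 -> P1=[2,4,4,5,5,2](0) P2=[2,0,5,5,5,3](0)
Move 2: P1 pit5 -> P1=[2,4,4,5,5,0](1) P2=[3,0,5,5,5,3](0)
Move 3: P1 pit2 -> P1=[2,4,0,6,6,1](2) P2=[3,0,5,5,5,3](0)
Move 4: P2 pit0 -> P1=[2,4,0,6,6,1](2) P2=[0,1,6,6,5,3](0)
Move 5: P2 pit5 -> P1=[3,5,0,6,6,1](2) P2=[0,1,6,6,5,0](1)

Answer: 2 1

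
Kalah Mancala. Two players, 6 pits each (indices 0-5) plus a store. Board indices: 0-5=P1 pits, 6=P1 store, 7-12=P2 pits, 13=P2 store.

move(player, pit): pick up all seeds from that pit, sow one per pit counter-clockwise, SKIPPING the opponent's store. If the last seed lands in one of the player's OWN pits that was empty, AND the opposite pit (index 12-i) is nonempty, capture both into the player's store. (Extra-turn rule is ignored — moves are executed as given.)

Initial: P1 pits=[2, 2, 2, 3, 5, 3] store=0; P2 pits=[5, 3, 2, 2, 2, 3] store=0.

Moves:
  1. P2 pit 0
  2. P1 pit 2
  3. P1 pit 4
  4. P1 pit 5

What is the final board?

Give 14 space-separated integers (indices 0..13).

Answer: 2 2 0 4 0 0 2 2 6 5 4 3 4 0

Derivation:
Move 1: P2 pit0 -> P1=[2,2,2,3,5,3](0) P2=[0,4,3,3,3,4](0)
Move 2: P1 pit2 -> P1=[2,2,0,4,6,3](0) P2=[0,4,3,3,3,4](0)
Move 3: P1 pit4 -> P1=[2,2,0,4,0,4](1) P2=[1,5,4,4,3,4](0)
Move 4: P1 pit5 -> P1=[2,2,0,4,0,0](2) P2=[2,6,5,4,3,4](0)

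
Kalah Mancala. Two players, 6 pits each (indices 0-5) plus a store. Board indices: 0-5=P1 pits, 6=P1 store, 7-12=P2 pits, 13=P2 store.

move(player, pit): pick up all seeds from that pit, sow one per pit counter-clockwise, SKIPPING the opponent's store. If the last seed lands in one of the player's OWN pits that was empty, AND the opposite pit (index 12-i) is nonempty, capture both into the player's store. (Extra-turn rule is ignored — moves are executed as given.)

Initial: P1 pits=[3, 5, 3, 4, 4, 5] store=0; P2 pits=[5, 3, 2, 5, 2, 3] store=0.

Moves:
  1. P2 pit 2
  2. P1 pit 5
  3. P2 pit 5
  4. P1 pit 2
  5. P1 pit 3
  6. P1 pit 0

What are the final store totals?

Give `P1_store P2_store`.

Move 1: P2 pit2 -> P1=[3,5,3,4,4,5](0) P2=[5,3,0,6,3,3](0)
Move 2: P1 pit5 -> P1=[3,5,3,4,4,0](1) P2=[6,4,1,7,3,3](0)
Move 3: P2 pit5 -> P1=[4,6,3,4,4,0](1) P2=[6,4,1,7,3,0](1)
Move 4: P1 pit2 -> P1=[4,6,0,5,5,0](8) P2=[0,4,1,7,3,0](1)
Move 5: P1 pit3 -> P1=[4,6,0,0,6,1](9) P2=[1,5,1,7,3,0](1)
Move 6: P1 pit0 -> P1=[0,7,1,1,7,1](9) P2=[1,5,1,7,3,0](1)

Answer: 9 1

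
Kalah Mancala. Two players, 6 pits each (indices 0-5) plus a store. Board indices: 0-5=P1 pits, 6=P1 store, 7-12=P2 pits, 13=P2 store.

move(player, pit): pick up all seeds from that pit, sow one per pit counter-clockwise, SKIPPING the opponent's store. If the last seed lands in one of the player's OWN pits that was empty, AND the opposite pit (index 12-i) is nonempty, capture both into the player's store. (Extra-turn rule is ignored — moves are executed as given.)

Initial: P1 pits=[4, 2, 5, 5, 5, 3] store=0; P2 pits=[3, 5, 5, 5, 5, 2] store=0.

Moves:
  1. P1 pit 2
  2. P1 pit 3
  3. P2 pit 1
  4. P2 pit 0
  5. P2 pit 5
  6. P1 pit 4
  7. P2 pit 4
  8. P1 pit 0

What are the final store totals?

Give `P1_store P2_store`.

Answer: 4 3

Derivation:
Move 1: P1 pit2 -> P1=[4,2,0,6,6,4](1) P2=[4,5,5,5,5,2](0)
Move 2: P1 pit3 -> P1=[4,2,0,0,7,5](2) P2=[5,6,6,5,5,2](0)
Move 3: P2 pit1 -> P1=[5,2,0,0,7,5](2) P2=[5,0,7,6,6,3](1)
Move 4: P2 pit0 -> P1=[5,2,0,0,7,5](2) P2=[0,1,8,7,7,4](1)
Move 5: P2 pit5 -> P1=[6,3,1,0,7,5](2) P2=[0,1,8,7,7,0](2)
Move 6: P1 pit4 -> P1=[6,3,1,0,0,6](3) P2=[1,2,9,8,8,0](2)
Move 7: P2 pit4 -> P1=[7,4,2,1,1,7](3) P2=[1,2,9,8,0,1](3)
Move 8: P1 pit0 -> P1=[0,5,3,2,2,8](4) P2=[2,2,9,8,0,1](3)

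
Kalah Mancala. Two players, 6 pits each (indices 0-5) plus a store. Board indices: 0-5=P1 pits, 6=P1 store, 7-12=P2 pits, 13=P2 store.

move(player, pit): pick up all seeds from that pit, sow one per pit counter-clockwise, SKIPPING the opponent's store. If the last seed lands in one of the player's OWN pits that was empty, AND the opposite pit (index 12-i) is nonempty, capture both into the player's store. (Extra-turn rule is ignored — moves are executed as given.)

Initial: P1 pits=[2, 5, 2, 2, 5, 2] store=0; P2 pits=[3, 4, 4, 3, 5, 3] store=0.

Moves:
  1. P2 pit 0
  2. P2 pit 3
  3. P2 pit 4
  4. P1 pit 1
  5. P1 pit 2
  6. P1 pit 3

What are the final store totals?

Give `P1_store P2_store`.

Move 1: P2 pit0 -> P1=[2,5,2,2,5,2](0) P2=[0,5,5,4,5,3](0)
Move 2: P2 pit3 -> P1=[3,5,2,2,5,2](0) P2=[0,5,5,0,6,4](1)
Move 3: P2 pit4 -> P1=[4,6,3,3,5,2](0) P2=[0,5,5,0,0,5](2)
Move 4: P1 pit1 -> P1=[4,0,4,4,6,3](1) P2=[1,5,5,0,0,5](2)
Move 5: P1 pit2 -> P1=[4,0,0,5,7,4](2) P2=[1,5,5,0,0,5](2)
Move 6: P1 pit3 -> P1=[4,0,0,0,8,5](3) P2=[2,6,5,0,0,5](2)

Answer: 3 2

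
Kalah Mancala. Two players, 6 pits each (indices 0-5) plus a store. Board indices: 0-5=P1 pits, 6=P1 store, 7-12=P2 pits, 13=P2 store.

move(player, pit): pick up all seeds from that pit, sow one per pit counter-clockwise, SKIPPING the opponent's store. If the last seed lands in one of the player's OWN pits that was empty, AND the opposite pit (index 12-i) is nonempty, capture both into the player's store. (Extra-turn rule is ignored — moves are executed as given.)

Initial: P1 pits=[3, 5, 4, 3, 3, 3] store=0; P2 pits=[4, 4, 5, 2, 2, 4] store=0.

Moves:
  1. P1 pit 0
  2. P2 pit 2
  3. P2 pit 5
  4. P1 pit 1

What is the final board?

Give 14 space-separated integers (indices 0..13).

Answer: 2 0 7 6 4 4 1 5 5 0 3 3 0 2

Derivation:
Move 1: P1 pit0 -> P1=[0,6,5,4,3,3](0) P2=[4,4,5,2,2,4](0)
Move 2: P2 pit2 -> P1=[1,6,5,4,3,3](0) P2=[4,4,0,3,3,5](1)
Move 3: P2 pit5 -> P1=[2,7,6,5,3,3](0) P2=[4,4,0,3,3,0](2)
Move 4: P1 pit1 -> P1=[2,0,7,6,4,4](1) P2=[5,5,0,3,3,0](2)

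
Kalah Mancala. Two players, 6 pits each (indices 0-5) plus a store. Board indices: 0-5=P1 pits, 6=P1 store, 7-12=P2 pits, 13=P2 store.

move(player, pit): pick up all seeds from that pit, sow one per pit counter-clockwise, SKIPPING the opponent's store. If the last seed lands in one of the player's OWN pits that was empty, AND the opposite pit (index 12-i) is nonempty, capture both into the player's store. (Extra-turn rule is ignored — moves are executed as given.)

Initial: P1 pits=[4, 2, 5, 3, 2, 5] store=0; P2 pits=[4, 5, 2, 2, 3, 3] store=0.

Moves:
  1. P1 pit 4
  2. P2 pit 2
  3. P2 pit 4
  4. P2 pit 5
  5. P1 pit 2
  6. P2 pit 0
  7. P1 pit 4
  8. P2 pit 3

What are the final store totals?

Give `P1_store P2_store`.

Move 1: P1 pit4 -> P1=[4,2,5,3,0,6](1) P2=[4,5,2,2,3,3](0)
Move 2: P2 pit2 -> P1=[4,2,5,3,0,6](1) P2=[4,5,0,3,4,3](0)
Move 3: P2 pit4 -> P1=[5,3,5,3,0,6](1) P2=[4,5,0,3,0,4](1)
Move 4: P2 pit5 -> P1=[6,4,6,3,0,6](1) P2=[4,5,0,3,0,0](2)
Move 5: P1 pit2 -> P1=[6,4,0,4,1,7](2) P2=[5,6,0,3,0,0](2)
Move 6: P2 pit0 -> P1=[0,4,0,4,1,7](2) P2=[0,7,1,4,1,0](9)
Move 7: P1 pit4 -> P1=[0,4,0,4,0,8](2) P2=[0,7,1,4,1,0](9)
Move 8: P2 pit3 -> P1=[1,4,0,4,0,8](2) P2=[0,7,1,0,2,1](10)

Answer: 2 10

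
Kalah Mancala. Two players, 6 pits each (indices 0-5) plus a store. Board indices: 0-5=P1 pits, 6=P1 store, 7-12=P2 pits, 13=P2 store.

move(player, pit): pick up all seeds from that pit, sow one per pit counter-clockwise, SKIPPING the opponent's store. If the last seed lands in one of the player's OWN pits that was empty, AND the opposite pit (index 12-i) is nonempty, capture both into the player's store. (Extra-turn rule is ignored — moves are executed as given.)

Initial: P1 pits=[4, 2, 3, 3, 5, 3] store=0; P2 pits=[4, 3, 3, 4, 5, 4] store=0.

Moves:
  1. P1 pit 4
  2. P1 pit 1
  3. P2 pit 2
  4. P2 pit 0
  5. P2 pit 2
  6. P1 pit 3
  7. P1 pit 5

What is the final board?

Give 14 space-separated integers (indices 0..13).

Answer: 4 0 4 0 1 0 3 2 6 1 8 7 6 1

Derivation:
Move 1: P1 pit4 -> P1=[4,2,3,3,0,4](1) P2=[5,4,4,4,5,4](0)
Move 2: P1 pit1 -> P1=[4,0,4,4,0,4](1) P2=[5,4,4,4,5,4](0)
Move 3: P2 pit2 -> P1=[4,0,4,4,0,4](1) P2=[5,4,0,5,6,5](1)
Move 4: P2 pit0 -> P1=[4,0,4,4,0,4](1) P2=[0,5,1,6,7,6](1)
Move 5: P2 pit2 -> P1=[4,0,4,4,0,4](1) P2=[0,5,0,7,7,6](1)
Move 6: P1 pit3 -> P1=[4,0,4,0,1,5](2) P2=[1,5,0,7,7,6](1)
Move 7: P1 pit5 -> P1=[4,0,4,0,1,0](3) P2=[2,6,1,8,7,6](1)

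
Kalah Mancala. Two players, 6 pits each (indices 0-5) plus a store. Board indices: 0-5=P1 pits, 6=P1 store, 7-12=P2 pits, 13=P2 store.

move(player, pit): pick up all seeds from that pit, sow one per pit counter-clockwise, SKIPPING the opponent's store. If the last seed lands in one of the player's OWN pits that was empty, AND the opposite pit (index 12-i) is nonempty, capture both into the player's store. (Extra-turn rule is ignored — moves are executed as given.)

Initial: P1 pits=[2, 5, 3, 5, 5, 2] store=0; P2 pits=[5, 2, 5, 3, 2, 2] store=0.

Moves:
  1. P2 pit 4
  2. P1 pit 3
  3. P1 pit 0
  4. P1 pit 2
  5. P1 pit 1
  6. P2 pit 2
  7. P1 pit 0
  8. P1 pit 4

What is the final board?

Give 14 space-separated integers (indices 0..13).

Move 1: P2 pit4 -> P1=[2,5,3,5,5,2](0) P2=[5,2,5,3,0,3](1)
Move 2: P1 pit3 -> P1=[2,5,3,0,6,3](1) P2=[6,3,5,3,0,3](1)
Move 3: P1 pit0 -> P1=[0,6,4,0,6,3](1) P2=[6,3,5,3,0,3](1)
Move 4: P1 pit2 -> P1=[0,6,0,1,7,4](2) P2=[6,3,5,3,0,3](1)
Move 5: P1 pit1 -> P1=[0,0,1,2,8,5](3) P2=[7,3,5,3,0,3](1)
Move 6: P2 pit2 -> P1=[1,0,1,2,8,5](3) P2=[7,3,0,4,1,4](2)
Move 7: P1 pit0 -> P1=[0,0,1,2,8,5](5) P2=[7,3,0,4,0,4](2)
Move 8: P1 pit4 -> P1=[0,0,1,2,0,6](6) P2=[8,4,1,5,1,5](2)

Answer: 0 0 1 2 0 6 6 8 4 1 5 1 5 2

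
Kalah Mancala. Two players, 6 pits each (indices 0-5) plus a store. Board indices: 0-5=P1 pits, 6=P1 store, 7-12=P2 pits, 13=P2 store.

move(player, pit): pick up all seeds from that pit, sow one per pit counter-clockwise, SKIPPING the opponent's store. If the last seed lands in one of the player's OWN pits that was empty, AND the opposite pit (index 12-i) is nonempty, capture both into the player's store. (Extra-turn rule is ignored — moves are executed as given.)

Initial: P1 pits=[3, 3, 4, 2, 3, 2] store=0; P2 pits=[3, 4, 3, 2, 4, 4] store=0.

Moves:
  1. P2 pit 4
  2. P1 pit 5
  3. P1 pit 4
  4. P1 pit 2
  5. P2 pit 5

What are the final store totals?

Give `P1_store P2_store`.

Answer: 3 2

Derivation:
Move 1: P2 pit4 -> P1=[4,4,4,2,3,2](0) P2=[3,4,3,2,0,5](1)
Move 2: P1 pit5 -> P1=[4,4,4,2,3,0](1) P2=[4,4,3,2,0,5](1)
Move 3: P1 pit4 -> P1=[4,4,4,2,0,1](2) P2=[5,4,3,2,0,5](1)
Move 4: P1 pit2 -> P1=[4,4,0,3,1,2](3) P2=[5,4,3,2,0,5](1)
Move 5: P2 pit5 -> P1=[5,5,1,4,1,2](3) P2=[5,4,3,2,0,0](2)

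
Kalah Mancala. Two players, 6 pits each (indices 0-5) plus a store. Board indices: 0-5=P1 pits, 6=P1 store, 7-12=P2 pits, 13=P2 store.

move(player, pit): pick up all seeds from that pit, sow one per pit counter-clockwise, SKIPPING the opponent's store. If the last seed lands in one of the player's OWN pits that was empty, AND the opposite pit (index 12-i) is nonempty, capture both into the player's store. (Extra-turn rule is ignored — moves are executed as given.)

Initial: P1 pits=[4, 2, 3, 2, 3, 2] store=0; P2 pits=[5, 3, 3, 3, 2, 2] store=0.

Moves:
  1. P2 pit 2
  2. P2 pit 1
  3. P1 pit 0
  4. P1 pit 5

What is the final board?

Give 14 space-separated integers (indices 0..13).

Answer: 0 3 4 3 4 0 1 6 0 1 5 4 3 0

Derivation:
Move 1: P2 pit2 -> P1=[4,2,3,2,3,2](0) P2=[5,3,0,4,3,3](0)
Move 2: P2 pit1 -> P1=[4,2,3,2,3,2](0) P2=[5,0,1,5,4,3](0)
Move 3: P1 pit0 -> P1=[0,3,4,3,4,2](0) P2=[5,0,1,5,4,3](0)
Move 4: P1 pit5 -> P1=[0,3,4,3,4,0](1) P2=[6,0,1,5,4,3](0)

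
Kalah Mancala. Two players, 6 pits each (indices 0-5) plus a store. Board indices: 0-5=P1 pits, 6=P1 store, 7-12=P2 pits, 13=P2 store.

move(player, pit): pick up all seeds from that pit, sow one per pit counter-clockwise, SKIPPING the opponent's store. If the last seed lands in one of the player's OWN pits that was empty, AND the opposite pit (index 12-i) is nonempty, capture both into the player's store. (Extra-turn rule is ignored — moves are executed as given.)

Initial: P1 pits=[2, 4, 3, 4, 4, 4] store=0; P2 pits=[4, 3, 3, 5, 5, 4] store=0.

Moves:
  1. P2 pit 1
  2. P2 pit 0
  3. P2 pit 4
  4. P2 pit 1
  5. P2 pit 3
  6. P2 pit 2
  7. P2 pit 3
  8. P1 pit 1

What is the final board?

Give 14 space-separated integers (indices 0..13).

Answer: 5 0 6 7 6 5 1 1 1 0 0 3 7 3

Derivation:
Move 1: P2 pit1 -> P1=[2,4,3,4,4,4](0) P2=[4,0,4,6,6,4](0)
Move 2: P2 pit0 -> P1=[2,4,3,4,4,4](0) P2=[0,1,5,7,7,4](0)
Move 3: P2 pit4 -> P1=[3,5,4,5,5,4](0) P2=[0,1,5,7,0,5](1)
Move 4: P2 pit1 -> P1=[3,5,4,5,5,4](0) P2=[0,0,6,7,0,5](1)
Move 5: P2 pit3 -> P1=[4,6,5,6,5,4](0) P2=[0,0,6,0,1,6](2)
Move 6: P2 pit2 -> P1=[5,7,5,6,5,4](0) P2=[0,0,0,1,2,7](3)
Move 7: P2 pit3 -> P1=[5,7,5,6,5,4](0) P2=[0,0,0,0,3,7](3)
Move 8: P1 pit1 -> P1=[5,0,6,7,6,5](1) P2=[1,1,0,0,3,7](3)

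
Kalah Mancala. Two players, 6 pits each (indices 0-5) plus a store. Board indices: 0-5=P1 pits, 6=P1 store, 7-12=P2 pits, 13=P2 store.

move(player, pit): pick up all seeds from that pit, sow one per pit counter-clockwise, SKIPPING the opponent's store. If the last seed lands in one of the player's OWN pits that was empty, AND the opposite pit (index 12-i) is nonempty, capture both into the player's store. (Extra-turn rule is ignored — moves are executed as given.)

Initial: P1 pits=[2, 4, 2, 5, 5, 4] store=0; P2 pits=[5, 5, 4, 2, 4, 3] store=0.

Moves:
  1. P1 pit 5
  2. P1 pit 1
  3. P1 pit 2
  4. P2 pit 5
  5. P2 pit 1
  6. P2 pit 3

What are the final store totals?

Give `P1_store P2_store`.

Answer: 8 3

Derivation:
Move 1: P1 pit5 -> P1=[2,4,2,5,5,0](1) P2=[6,6,5,2,4,3](0)
Move 2: P1 pit1 -> P1=[2,0,3,6,6,0](8) P2=[0,6,5,2,4,3](0)
Move 3: P1 pit2 -> P1=[2,0,0,7,7,1](8) P2=[0,6,5,2,4,3](0)
Move 4: P2 pit5 -> P1=[3,1,0,7,7,1](8) P2=[0,6,5,2,4,0](1)
Move 5: P2 pit1 -> P1=[4,1,0,7,7,1](8) P2=[0,0,6,3,5,1](2)
Move 6: P2 pit3 -> P1=[4,1,0,7,7,1](8) P2=[0,0,6,0,6,2](3)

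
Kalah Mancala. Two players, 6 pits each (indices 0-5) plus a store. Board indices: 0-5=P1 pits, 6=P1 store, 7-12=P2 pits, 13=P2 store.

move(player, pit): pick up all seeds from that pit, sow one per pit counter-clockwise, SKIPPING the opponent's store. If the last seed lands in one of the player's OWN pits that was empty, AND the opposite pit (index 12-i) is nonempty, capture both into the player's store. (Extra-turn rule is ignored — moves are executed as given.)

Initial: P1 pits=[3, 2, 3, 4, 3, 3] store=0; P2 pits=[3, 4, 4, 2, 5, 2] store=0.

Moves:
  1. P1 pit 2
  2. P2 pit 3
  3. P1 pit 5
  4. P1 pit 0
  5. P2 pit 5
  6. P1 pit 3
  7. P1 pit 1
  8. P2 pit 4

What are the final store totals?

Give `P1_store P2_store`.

Answer: 2 2

Derivation:
Move 1: P1 pit2 -> P1=[3,2,0,5,4,4](0) P2=[3,4,4,2,5,2](0)
Move 2: P2 pit3 -> P1=[3,2,0,5,4,4](0) P2=[3,4,4,0,6,3](0)
Move 3: P1 pit5 -> P1=[3,2,0,5,4,0](1) P2=[4,5,5,0,6,3](0)
Move 4: P1 pit0 -> P1=[0,3,1,6,4,0](1) P2=[4,5,5,0,6,3](0)
Move 5: P2 pit5 -> P1=[1,4,1,6,4,0](1) P2=[4,5,5,0,6,0](1)
Move 6: P1 pit3 -> P1=[1,4,1,0,5,1](2) P2=[5,6,6,0,6,0](1)
Move 7: P1 pit1 -> P1=[1,0,2,1,6,2](2) P2=[5,6,6,0,6,0](1)
Move 8: P2 pit4 -> P1=[2,1,3,2,6,2](2) P2=[5,6,6,0,0,1](2)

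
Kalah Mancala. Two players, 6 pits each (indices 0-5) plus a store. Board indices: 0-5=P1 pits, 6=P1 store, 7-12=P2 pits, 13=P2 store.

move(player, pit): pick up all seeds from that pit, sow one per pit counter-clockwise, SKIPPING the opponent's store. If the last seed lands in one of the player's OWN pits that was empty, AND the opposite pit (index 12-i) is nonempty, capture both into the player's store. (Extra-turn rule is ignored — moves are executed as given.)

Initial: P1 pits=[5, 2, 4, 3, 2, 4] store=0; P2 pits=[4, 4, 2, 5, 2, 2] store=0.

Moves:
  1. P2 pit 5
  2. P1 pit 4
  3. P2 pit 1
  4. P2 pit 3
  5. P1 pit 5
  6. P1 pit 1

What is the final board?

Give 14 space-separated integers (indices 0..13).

Move 1: P2 pit5 -> P1=[6,2,4,3,2,4](0) P2=[4,4,2,5,2,0](1)
Move 2: P1 pit4 -> P1=[6,2,4,3,0,5](1) P2=[4,4,2,5,2,0](1)
Move 3: P2 pit1 -> P1=[0,2,4,3,0,5](1) P2=[4,0,3,6,3,0](8)
Move 4: P2 pit3 -> P1=[1,3,5,3,0,5](1) P2=[4,0,3,0,4,1](9)
Move 5: P1 pit5 -> P1=[1,3,5,3,0,0](2) P2=[5,1,4,1,4,1](9)
Move 6: P1 pit1 -> P1=[1,0,6,4,0,0](4) P2=[5,0,4,1,4,1](9)

Answer: 1 0 6 4 0 0 4 5 0 4 1 4 1 9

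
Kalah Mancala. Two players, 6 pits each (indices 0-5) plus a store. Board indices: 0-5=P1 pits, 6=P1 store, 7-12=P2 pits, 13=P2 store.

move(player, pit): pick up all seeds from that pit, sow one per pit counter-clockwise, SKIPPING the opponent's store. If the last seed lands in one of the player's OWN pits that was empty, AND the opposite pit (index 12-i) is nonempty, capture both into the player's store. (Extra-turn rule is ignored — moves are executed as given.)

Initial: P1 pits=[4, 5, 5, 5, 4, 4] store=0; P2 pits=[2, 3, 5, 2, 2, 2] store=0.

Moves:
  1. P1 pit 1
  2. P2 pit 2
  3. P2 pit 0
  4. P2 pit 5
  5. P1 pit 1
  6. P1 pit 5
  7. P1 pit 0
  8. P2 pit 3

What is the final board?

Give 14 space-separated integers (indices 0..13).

Answer: 1 1 8 1 6 1 3 1 5 1 0 4 1 10

Derivation:
Move 1: P1 pit1 -> P1=[4,0,6,6,5,5](1) P2=[2,3,5,2,2,2](0)
Move 2: P2 pit2 -> P1=[5,0,6,6,5,5](1) P2=[2,3,0,3,3,3](1)
Move 3: P2 pit0 -> P1=[5,0,6,0,5,5](1) P2=[0,4,0,3,3,3](8)
Move 4: P2 pit5 -> P1=[6,1,6,0,5,5](1) P2=[0,4,0,3,3,0](9)
Move 5: P1 pit1 -> P1=[6,0,7,0,5,5](1) P2=[0,4,0,3,3,0](9)
Move 6: P1 pit5 -> P1=[6,0,7,0,5,0](2) P2=[1,5,1,4,3,0](9)
Move 7: P1 pit0 -> P1=[0,1,8,1,6,1](3) P2=[1,5,1,4,3,0](9)
Move 8: P2 pit3 -> P1=[1,1,8,1,6,1](3) P2=[1,5,1,0,4,1](10)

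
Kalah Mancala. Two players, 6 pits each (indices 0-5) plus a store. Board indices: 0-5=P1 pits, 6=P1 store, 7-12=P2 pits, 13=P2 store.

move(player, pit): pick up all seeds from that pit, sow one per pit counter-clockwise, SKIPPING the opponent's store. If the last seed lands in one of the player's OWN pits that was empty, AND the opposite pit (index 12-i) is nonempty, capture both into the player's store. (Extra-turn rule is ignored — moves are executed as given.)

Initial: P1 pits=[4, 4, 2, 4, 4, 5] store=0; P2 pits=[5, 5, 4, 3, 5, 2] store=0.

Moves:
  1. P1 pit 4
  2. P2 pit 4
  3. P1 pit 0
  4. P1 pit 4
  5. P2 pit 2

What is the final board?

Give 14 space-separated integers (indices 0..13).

Answer: 0 6 4 5 0 8 1 6 6 0 4 1 4 2

Derivation:
Move 1: P1 pit4 -> P1=[4,4,2,4,0,6](1) P2=[6,6,4,3,5,2](0)
Move 2: P2 pit4 -> P1=[5,5,3,4,0,6](1) P2=[6,6,4,3,0,3](1)
Move 3: P1 pit0 -> P1=[0,6,4,5,1,7](1) P2=[6,6,4,3,0,3](1)
Move 4: P1 pit4 -> P1=[0,6,4,5,0,8](1) P2=[6,6,4,3,0,3](1)
Move 5: P2 pit2 -> P1=[0,6,4,5,0,8](1) P2=[6,6,0,4,1,4](2)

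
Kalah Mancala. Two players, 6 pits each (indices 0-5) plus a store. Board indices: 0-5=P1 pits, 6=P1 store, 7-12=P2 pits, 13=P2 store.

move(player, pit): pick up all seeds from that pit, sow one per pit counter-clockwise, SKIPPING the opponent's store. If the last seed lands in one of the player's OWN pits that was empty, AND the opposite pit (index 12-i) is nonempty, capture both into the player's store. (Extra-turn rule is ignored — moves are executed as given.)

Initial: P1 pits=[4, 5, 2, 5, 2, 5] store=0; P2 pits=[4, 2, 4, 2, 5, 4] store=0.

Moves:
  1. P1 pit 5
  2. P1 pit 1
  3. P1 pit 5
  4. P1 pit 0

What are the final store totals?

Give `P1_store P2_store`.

Answer: 3 0

Derivation:
Move 1: P1 pit5 -> P1=[4,5,2,5,2,0](1) P2=[5,3,5,3,5,4](0)
Move 2: P1 pit1 -> P1=[4,0,3,6,3,1](2) P2=[5,3,5,3,5,4](0)
Move 3: P1 pit5 -> P1=[4,0,3,6,3,0](3) P2=[5,3,5,3,5,4](0)
Move 4: P1 pit0 -> P1=[0,1,4,7,4,0](3) P2=[5,3,5,3,5,4](0)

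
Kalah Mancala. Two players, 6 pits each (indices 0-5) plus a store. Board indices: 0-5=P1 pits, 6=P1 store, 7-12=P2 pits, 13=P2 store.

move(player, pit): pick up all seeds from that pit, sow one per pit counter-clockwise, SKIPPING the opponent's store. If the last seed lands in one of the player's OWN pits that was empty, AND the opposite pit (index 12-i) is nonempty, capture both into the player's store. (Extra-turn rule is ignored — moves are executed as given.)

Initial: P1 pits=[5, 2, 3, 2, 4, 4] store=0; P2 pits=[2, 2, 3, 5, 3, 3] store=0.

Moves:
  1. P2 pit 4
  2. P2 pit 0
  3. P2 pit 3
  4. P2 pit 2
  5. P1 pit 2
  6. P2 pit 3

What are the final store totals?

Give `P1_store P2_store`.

Move 1: P2 pit4 -> P1=[6,2,3,2,4,4](0) P2=[2,2,3,5,0,4](1)
Move 2: P2 pit0 -> P1=[6,2,3,2,4,4](0) P2=[0,3,4,5,0,4](1)
Move 3: P2 pit3 -> P1=[7,3,3,2,4,4](0) P2=[0,3,4,0,1,5](2)
Move 4: P2 pit2 -> P1=[7,3,3,2,4,4](0) P2=[0,3,0,1,2,6](3)
Move 5: P1 pit2 -> P1=[7,3,0,3,5,5](0) P2=[0,3,0,1,2,6](3)
Move 6: P2 pit3 -> P1=[7,3,0,3,5,5](0) P2=[0,3,0,0,3,6](3)

Answer: 0 3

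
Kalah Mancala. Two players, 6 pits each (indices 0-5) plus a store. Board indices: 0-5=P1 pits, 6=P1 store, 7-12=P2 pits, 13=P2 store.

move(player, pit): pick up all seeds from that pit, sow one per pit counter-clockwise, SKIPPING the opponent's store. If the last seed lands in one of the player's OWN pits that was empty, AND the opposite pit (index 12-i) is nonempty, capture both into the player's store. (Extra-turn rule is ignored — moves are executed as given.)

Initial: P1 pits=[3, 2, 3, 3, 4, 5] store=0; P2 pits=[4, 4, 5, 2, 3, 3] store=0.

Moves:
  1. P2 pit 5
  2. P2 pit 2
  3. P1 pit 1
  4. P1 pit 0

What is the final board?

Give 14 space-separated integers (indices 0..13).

Move 1: P2 pit5 -> P1=[4,3,3,3,4,5](0) P2=[4,4,5,2,3,0](1)
Move 2: P2 pit2 -> P1=[5,3,3,3,4,5](0) P2=[4,4,0,3,4,1](2)
Move 3: P1 pit1 -> P1=[5,0,4,4,5,5](0) P2=[4,4,0,3,4,1](2)
Move 4: P1 pit0 -> P1=[0,1,5,5,6,6](0) P2=[4,4,0,3,4,1](2)

Answer: 0 1 5 5 6 6 0 4 4 0 3 4 1 2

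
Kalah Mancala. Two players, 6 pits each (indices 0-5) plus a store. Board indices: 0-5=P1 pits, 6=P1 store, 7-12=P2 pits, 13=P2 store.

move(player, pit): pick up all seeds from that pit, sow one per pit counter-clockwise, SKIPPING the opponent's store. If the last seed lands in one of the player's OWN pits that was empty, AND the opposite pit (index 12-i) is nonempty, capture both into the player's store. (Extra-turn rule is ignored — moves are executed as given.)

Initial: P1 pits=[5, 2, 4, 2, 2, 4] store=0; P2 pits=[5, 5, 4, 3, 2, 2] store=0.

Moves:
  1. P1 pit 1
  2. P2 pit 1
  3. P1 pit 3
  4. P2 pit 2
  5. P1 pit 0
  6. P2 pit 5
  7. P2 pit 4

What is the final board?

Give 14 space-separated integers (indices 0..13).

Answer: 2 3 7 1 4 6 2 5 0 0 5 0 1 4

Derivation:
Move 1: P1 pit1 -> P1=[5,0,5,3,2,4](0) P2=[5,5,4,3,2,2](0)
Move 2: P2 pit1 -> P1=[5,0,5,3,2,4](0) P2=[5,0,5,4,3,3](1)
Move 3: P1 pit3 -> P1=[5,0,5,0,3,5](1) P2=[5,0,5,4,3,3](1)
Move 4: P2 pit2 -> P1=[6,0,5,0,3,5](1) P2=[5,0,0,5,4,4](2)
Move 5: P1 pit0 -> P1=[0,1,6,1,4,6](2) P2=[5,0,0,5,4,4](2)
Move 6: P2 pit5 -> P1=[1,2,7,1,4,6](2) P2=[5,0,0,5,4,0](3)
Move 7: P2 pit4 -> P1=[2,3,7,1,4,6](2) P2=[5,0,0,5,0,1](4)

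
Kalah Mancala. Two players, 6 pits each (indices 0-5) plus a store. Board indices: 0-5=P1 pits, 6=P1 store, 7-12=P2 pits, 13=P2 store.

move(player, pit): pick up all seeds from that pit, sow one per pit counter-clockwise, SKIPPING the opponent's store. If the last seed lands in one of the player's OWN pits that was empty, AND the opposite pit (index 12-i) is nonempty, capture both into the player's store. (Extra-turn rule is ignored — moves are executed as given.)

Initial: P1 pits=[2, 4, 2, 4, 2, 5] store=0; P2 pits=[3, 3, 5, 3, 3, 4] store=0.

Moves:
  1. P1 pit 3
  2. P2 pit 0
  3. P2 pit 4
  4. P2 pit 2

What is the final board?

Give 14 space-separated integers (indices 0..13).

Move 1: P1 pit3 -> P1=[2,4,2,0,3,6](1) P2=[4,3,5,3,3,4](0)
Move 2: P2 pit0 -> P1=[2,4,2,0,3,6](1) P2=[0,4,6,4,4,4](0)
Move 3: P2 pit4 -> P1=[3,5,2,0,3,6](1) P2=[0,4,6,4,0,5](1)
Move 4: P2 pit2 -> P1=[4,6,2,0,3,6](1) P2=[0,4,0,5,1,6](2)

Answer: 4 6 2 0 3 6 1 0 4 0 5 1 6 2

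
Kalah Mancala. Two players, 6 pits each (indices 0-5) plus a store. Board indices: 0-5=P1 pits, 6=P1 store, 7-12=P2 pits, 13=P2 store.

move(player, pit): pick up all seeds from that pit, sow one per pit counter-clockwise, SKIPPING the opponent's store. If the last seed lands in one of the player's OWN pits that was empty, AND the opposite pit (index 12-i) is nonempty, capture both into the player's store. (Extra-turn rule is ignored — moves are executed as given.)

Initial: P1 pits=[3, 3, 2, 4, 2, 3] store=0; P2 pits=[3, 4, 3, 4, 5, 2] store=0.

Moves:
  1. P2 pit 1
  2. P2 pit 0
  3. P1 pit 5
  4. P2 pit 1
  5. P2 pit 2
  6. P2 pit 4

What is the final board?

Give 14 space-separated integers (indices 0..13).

Move 1: P2 pit1 -> P1=[3,3,2,4,2,3](0) P2=[3,0,4,5,6,3](0)
Move 2: P2 pit0 -> P1=[3,3,2,4,2,3](0) P2=[0,1,5,6,6,3](0)
Move 3: P1 pit5 -> P1=[3,3,2,4,2,0](1) P2=[1,2,5,6,6,3](0)
Move 4: P2 pit1 -> P1=[3,3,2,4,2,0](1) P2=[1,0,6,7,6,3](0)
Move 5: P2 pit2 -> P1=[4,4,2,4,2,0](1) P2=[1,0,0,8,7,4](1)
Move 6: P2 pit4 -> P1=[5,5,3,5,3,0](1) P2=[1,0,0,8,0,5](2)

Answer: 5 5 3 5 3 0 1 1 0 0 8 0 5 2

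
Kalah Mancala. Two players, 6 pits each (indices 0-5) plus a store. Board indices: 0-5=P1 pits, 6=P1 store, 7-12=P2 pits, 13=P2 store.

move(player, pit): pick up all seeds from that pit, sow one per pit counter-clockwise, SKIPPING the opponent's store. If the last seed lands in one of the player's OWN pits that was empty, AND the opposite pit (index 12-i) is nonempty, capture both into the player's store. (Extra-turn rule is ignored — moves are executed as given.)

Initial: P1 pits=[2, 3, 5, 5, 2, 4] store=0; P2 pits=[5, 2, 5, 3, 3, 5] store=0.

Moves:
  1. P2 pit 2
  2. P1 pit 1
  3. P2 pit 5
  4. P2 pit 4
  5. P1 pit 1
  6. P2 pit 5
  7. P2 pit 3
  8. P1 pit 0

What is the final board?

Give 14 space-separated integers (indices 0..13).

Answer: 0 1 9 9 5 5 1 5 2 0 0 1 1 5

Derivation:
Move 1: P2 pit2 -> P1=[3,3,5,5,2,4](0) P2=[5,2,0,4,4,6](1)
Move 2: P1 pit1 -> P1=[3,0,6,6,3,4](0) P2=[5,2,0,4,4,6](1)
Move 3: P2 pit5 -> P1=[4,1,7,7,4,4](0) P2=[5,2,0,4,4,0](2)
Move 4: P2 pit4 -> P1=[5,2,7,7,4,4](0) P2=[5,2,0,4,0,1](3)
Move 5: P1 pit1 -> P1=[5,0,8,8,4,4](0) P2=[5,2,0,4,0,1](3)
Move 6: P2 pit5 -> P1=[5,0,8,8,4,4](0) P2=[5,2,0,4,0,0](4)
Move 7: P2 pit3 -> P1=[6,0,8,8,4,4](0) P2=[5,2,0,0,1,1](5)
Move 8: P1 pit0 -> P1=[0,1,9,9,5,5](1) P2=[5,2,0,0,1,1](5)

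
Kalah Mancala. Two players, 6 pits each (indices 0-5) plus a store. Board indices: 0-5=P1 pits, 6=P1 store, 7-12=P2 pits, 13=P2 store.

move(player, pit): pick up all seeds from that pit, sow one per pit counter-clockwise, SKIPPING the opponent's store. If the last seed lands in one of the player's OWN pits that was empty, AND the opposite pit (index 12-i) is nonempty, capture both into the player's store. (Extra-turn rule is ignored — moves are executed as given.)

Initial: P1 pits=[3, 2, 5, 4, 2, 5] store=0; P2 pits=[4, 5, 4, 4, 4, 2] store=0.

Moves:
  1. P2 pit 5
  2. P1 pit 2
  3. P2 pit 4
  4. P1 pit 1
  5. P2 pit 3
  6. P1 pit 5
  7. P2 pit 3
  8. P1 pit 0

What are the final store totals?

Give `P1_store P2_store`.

Move 1: P2 pit5 -> P1=[4,2,5,4,2,5](0) P2=[4,5,4,4,4,0](1)
Move 2: P1 pit2 -> P1=[4,2,0,5,3,6](1) P2=[5,5,4,4,4,0](1)
Move 3: P2 pit4 -> P1=[5,3,0,5,3,6](1) P2=[5,5,4,4,0,1](2)
Move 4: P1 pit1 -> P1=[5,0,1,6,4,6](1) P2=[5,5,4,4,0,1](2)
Move 5: P2 pit3 -> P1=[6,0,1,6,4,6](1) P2=[5,5,4,0,1,2](3)
Move 6: P1 pit5 -> P1=[6,0,1,6,4,0](2) P2=[6,6,5,1,2,2](3)
Move 7: P2 pit3 -> P1=[6,0,1,6,4,0](2) P2=[6,6,5,0,3,2](3)
Move 8: P1 pit0 -> P1=[0,1,2,7,5,1](3) P2=[6,6,5,0,3,2](3)

Answer: 3 3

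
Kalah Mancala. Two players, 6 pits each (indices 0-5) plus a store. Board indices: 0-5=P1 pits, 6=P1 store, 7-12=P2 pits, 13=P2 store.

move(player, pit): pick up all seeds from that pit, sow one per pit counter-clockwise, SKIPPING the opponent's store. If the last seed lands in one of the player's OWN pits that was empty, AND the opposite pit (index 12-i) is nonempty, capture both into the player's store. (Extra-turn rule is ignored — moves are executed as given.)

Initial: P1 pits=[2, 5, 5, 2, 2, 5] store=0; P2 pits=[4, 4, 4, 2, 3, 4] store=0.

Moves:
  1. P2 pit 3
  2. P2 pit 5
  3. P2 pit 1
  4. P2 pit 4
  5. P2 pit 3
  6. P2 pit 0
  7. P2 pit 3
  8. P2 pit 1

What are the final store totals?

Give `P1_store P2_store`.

Move 1: P2 pit3 -> P1=[2,5,5,2,2,5](0) P2=[4,4,4,0,4,5](0)
Move 2: P2 pit5 -> P1=[3,6,6,3,2,5](0) P2=[4,4,4,0,4,0](1)
Move 3: P2 pit1 -> P1=[0,6,6,3,2,5](0) P2=[4,0,5,1,5,0](5)
Move 4: P2 pit4 -> P1=[1,7,7,3,2,5](0) P2=[4,0,5,1,0,1](6)
Move 5: P2 pit3 -> P1=[1,0,7,3,2,5](0) P2=[4,0,5,0,0,1](14)
Move 6: P2 pit0 -> P1=[1,0,7,3,2,5](0) P2=[0,1,6,1,1,1](14)
Move 7: P2 pit3 -> P1=[1,0,7,3,2,5](0) P2=[0,1,6,0,2,1](14)
Move 8: P2 pit1 -> P1=[1,0,7,3,2,5](0) P2=[0,0,7,0,2,1](14)

Answer: 0 14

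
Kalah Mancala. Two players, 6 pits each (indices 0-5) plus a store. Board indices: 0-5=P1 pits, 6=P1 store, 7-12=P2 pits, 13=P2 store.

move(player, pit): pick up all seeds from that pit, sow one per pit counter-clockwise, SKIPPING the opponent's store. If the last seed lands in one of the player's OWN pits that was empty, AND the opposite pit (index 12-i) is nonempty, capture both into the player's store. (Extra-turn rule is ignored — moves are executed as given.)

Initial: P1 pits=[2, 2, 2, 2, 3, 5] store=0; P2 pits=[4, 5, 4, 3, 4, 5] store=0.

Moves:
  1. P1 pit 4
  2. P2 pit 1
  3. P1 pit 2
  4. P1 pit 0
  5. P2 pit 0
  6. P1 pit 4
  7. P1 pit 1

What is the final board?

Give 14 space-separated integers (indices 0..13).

Move 1: P1 pit4 -> P1=[2,2,2,2,0,6](1) P2=[5,5,4,3,4,5](0)
Move 2: P2 pit1 -> P1=[2,2,2,2,0,6](1) P2=[5,0,5,4,5,6](1)
Move 3: P1 pit2 -> P1=[2,2,0,3,1,6](1) P2=[5,0,5,4,5,6](1)
Move 4: P1 pit0 -> P1=[0,3,0,3,1,6](6) P2=[5,0,5,0,5,6](1)
Move 5: P2 pit0 -> P1=[0,3,0,3,1,6](6) P2=[0,1,6,1,6,7](1)
Move 6: P1 pit4 -> P1=[0,3,0,3,0,7](6) P2=[0,1,6,1,6,7](1)
Move 7: P1 pit1 -> P1=[0,0,1,4,0,7](8) P2=[0,0,6,1,6,7](1)

Answer: 0 0 1 4 0 7 8 0 0 6 1 6 7 1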